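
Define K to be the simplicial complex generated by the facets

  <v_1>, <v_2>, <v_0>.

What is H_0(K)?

H_0 ≅ Z^3.

Fix the vertex order v_0 < v_1 < v_2 and write every simplex with vertices in increasing order. Then dim K = 0 and the simplices of K are:

  0-simplices (3): [v_0], [v_1], [v_2]

giving chain groups C_0 ≅ Z^3.

From H_k ≅ ker(∂_k) / im(∂_{k+1}) we obtain:

  H_0: rank C_0 − rank ∂_1 = 3 − 0 = 3, and there is no ∂_1, so H_0 ≅ Z^3.

(K is a triangulation of a set of 3 points.)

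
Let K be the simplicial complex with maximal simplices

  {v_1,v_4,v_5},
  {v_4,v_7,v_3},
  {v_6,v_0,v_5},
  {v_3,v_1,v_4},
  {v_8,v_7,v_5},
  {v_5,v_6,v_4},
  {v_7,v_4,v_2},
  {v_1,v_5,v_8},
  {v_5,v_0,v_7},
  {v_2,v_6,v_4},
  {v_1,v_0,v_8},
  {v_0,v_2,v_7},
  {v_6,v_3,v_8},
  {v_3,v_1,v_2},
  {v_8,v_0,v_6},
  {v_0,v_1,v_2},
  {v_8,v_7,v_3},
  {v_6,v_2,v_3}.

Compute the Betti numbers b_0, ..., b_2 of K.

Take the total order v_0 < v_1 < v_2 < v_3 < v_4 < v_5 < v_6 < v_7 < v_8 on the vertex set. Then K (dimension 2) consists of the simplices:

  0-simplices (9): [v_0], [v_1], [v_2], [v_3], [v_4], [v_5], [v_6], [v_7], [v_8]
  1-simplices (27): (27 of them)
  2-simplices (18): (18 of them)

giving chain groups C_0 ≅ Z^9, C_1 ≅ Z^27, C_2 ≅ Z^18.

The boundary map ∂_1: C_1 → C_0 maps an edge to its endpoints' difference, ∂[p,q] = q − p.
This gives a 9×27 integer matrix of rank 8; reducing to Smith normal form yields diagonal entries (1,1,1,1,1,1,1,1).

∂_2: C_2 → C_1 maps a triangle to the signed sum of its edges. For instance
  ∂[v_2,v_4,v_7] = [v_4,v_7] − [v_2,v_7] + [v_2,v_4],
  ∂[v_3,v_6,v_8] = [v_6,v_8] − [v_3,v_8] + [v_3,v_6].
This gives a 27×18 integer matrix of rank 18; reducing to Smith normal form yields diagonal entries (1,1,1,1,1,1,1,1,1,1,1,1,1,1,1,1,1,2).

Computing H_k = (kernel of ∂_k) / (image of ∂_{k+1}):

  H_0: rank C_0 − rank ∂_1 = 9 − 8 = 1, and the invariant factors of ∂_1 are all 1, so H_0 ≅ Z.
  H_1: rank ker ∂_1 − rank ∂_2 = (27 − 8) − 18 = 1, and ∂_2 has invariant factor 2 > 1, so H_1 ≅ Z ⊕ Z/2Z.
  H_2: rank ker ∂_2 − rank ∂_3 = (18 − 18) − 0 = 0, and there is no ∂_3, so H_2 ≅ 0.

As a check, the Euler characteristic is 9 − 27 + 18 = 0, which agrees with 1 − 1 + 0 = 0.

Hence the Betti numbers are b_0 = 1, b_1 = 1, b_2 = 0.

b_0 = 1, b_1 = 1, b_2 = 0.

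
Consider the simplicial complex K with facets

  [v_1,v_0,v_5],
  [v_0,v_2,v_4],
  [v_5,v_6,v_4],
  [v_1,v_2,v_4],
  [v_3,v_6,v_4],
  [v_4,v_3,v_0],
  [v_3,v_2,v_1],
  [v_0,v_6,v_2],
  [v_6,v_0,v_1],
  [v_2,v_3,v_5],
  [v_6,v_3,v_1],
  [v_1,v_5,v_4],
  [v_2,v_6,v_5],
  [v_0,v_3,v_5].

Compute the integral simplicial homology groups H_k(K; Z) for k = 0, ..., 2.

We work with the vertex ordering v_0 < v_1 < v_2 < v_3 < v_4 < v_5 < v_6. The simplices of K, each written with vertices in increasing order, are:

  0-simplices (7): [v_0], [v_1], [v_2], [v_3], [v_4], [v_5], [v_6]
  1-simplices (21): (21 of them)
  2-simplices (14): (14 of them)

Hence C_0 ≅ Z^7, C_1 ≅ Z^21, C_2 ≅ Z^14.

The boundary map ∂_1: C_1 → C_0 is given by ∂[p,q] = [q] − [p]. For instance
  ∂[v_4,v_6] = [v_6] − [v_4].
As a 7×21 matrix over Z this has rank 6, with invariant factors (1,1,1,1,1,1).

Boundary ∂_2: C_2 → C_1 maps a triangle to the signed sum of its edges. For instance
  ∂[v_2,v_5,v_6] = [v_5,v_6] − [v_2,v_6] + [v_2,v_5],
  ∂[v_1,v_3,v_6] = [v_3,v_6] − [v_1,v_6] + [v_1,v_3].
This gives a 21×14 integer matrix of rank 13; reducing to Smith normal form yields diagonal entries (1,1,1,1,1,1,1,1,1,1,1,1,1).

Now H_k = ker ∂_k / im ∂_{k+1}, so:

  H_0: rank C_0 − rank ∂_1 = 7 − 6 = 1, and the invariant factors of ∂_1 are all 1, so H_0 ≅ Z.
  H_1: rank ker ∂_1 − rank ∂_2 = (21 − 6) − 13 = 2, and the invariant factors of ∂_2 are all 1, so H_1 ≅ Z^2.
  H_2: rank ker ∂_2 − rank ∂_3 = (14 − 13) − 0 = 1, and there is no ∂_3, so H_2 ≅ Z.

H_0 ≅ Z,  H_1 ≅ Z^2,  H_2 ≅ Z.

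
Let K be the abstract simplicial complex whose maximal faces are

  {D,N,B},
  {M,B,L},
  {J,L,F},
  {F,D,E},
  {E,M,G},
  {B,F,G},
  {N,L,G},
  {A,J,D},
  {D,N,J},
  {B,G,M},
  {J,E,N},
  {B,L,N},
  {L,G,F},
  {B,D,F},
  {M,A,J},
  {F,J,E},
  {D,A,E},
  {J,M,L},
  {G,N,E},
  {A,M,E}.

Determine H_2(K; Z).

We work with the vertex ordering A < B < D < E < F < G < J < L < M < N. The simplices of K, each written with vertices in increasing order, are:

  0-simplices (10): A, B, D, E, F, G, J, L, M, N
  1-simplices (30): AD, AE, AJ, AM, BD, BF, BG, BL, BM, BN, DE, DF, DJ, DN, EF, EG, EJ, EM, EN, FG, FJ, FL, GL, GM, GN, JL, JM, JN, LM, LN
  2-simplices (20): ADE, ADJ, AEM, AJM, BDF, BDN, BFG, BGM, BLM, BLN, DEF, DJN, EFJ, EGM, EGN, EJN, FGL, FJL, GLN, JLM

giving chain groups C_0 ≅ Z^10, C_1 ≅ Z^30, C_2 ≅ Z^20.

∂_1: C_1 → C_0 maps an edge to its endpoints' difference, ∂[p,q] = q − p. For instance
  ∂AJ = J − A.
As a 10×30 matrix over Z this has rank 9, with invariant factors (1,1,1,1,1,1,1,1,1).

∂_2: C_2 → C_1 acts by ∂[p,q,r] = [q,r] − [p,r] + [p,q]. For instance
  ∂ADJ = DJ − AJ + AD,
  ∂BDN = DN − BN + BD.
As a 30×20 matrix over Z this has rank 20, with invariant factors (1,1,1,1,1,1,1,1,1,1,1,1,1,1,1,1,1,1,1,2).

Computing H_k = (kernel of ∂_k) / (image of ∂_{k+1}):

  H_2: rank ker ∂_2 − rank ∂_3 = (20 − 20) − 0 = 0, and there is no ∂_3, so H_2 = 0.

H_2 = 0.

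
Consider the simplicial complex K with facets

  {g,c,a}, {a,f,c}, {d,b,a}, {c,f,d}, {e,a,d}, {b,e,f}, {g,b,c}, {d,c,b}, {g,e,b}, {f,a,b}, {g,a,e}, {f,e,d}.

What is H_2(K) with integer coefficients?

H_2 ≅ 0.

K has 7 vertices, 18 edges, 12 triangles.
rank ∂_2 = 12, rank ∂_3 = 0 ⇒ b_2 = 12 − 12 − 0 = 0. So H_2 = 0.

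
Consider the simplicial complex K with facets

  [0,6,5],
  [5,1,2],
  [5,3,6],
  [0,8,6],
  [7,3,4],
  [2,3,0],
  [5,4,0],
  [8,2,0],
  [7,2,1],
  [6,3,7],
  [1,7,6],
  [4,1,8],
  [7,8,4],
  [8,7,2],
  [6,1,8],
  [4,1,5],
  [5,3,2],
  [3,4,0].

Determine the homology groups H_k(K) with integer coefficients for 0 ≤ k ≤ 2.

Fix the vertex order 0 < 1 < 2 < 3 < 4 < 5 < 6 < 7 < 8 and write every simplex with vertices in increasing order. Then dim K = 2 and the simplices of K are:

  0-simplices (9): [0], [1], [2], [3], [4], [5], [6], [7], [8]
  1-simplices (27): (27 of them)
  2-simplices (18): [0,2,3], [0,2,8], [0,3,4], [0,4,5], [0,5,6], [0,6,8], [1,2,5], [1,2,7], [1,4,5], [1,4,8], [1,6,7], [1,6,8], [2,3,5], [2,7,8], [3,4,7], [3,5,6], [3,6,7], [4,7,8]

giving chain groups C_0 ≅ Z^9, C_1 ≅ Z^27, C_2 ≅ Z^18.

Boundary ∂_1: C_1 → C_0 is given by ∂[p,q] = [q] − [p].
This gives a 9×27 integer matrix of rank 8; reducing to Smith normal form yields diagonal entries (1,1,1,1,1,1,1,1).

∂_2: C_2 → C_1 maps a triangle to the signed sum of its edges. For instance
  ∂[0,4,5] = [4,5] − [0,5] + [0,4],
  ∂[0,6,8] = [6,8] − [0,8] + [0,6].
The resulting 27×18 matrix has rank 18, and its Smith normal form has invariant factors (1,1,1,1,1,1,1,1,1,1,1,1,1,1,1,1,1,2).

From H_k ≅ ker(∂_k) / im(∂_{k+1}) we obtain:

  H_0: rank C_0 − rank ∂_1 = 9 − 8 = 1, and the invariant factors of ∂_1 are all 1, so H_0 ≅ Z.
  H_1: rank ker ∂_1 − rank ∂_2 = (27 − 8) − 18 = 1, and ∂_2 has invariant factor 2 > 1, so H_1 ≅ Z ⊕ Z/2.
  H_2: rank ker ∂_2 − rank ∂_3 = (18 − 18) − 0 = 0, and there is no ∂_3, so H_2 ≅ 0.

(K is a triangulation of the Klein bottle.)

H_0 = Z,  H_1 = Z ⊕ Z/2,  H_2 = 0.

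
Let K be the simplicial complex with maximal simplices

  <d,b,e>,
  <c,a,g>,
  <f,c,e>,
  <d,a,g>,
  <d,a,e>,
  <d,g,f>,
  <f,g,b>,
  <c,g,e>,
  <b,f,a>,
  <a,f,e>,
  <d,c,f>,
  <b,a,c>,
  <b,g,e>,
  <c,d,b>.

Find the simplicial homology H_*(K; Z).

Fix the vertex order a < b < c < d < e < f < g and write every simplex with vertices in increasing order. Then dim K = 2 and the simplices of K are:

  0-simplices (7): a, b, c, d, e, f, g
  1-simplices (21): ab, ac, ad, ae, af, ag, bc, bd, be, bf, bg, cd, ce, cf, cg, de, df, dg, ef, eg, fg
  2-simplices (14): abc, abf, acg, ade, adg, aef, bcd, bde, beg, bfg, cdf, cef, ceg, dfg

giving chain groups C_0 ≅ Z^7, C_1 ≅ Z^21, C_2 ≅ Z^14.

Boundary ∂_1: C_1 → C_0 sends each edge [p,q] (with p < q) to q − p. For instance
  ∂be = e − b.
The 7×21 boundary matrix has rank 6 and Smith normal form diag(1,1,1,1,1,1).

The boundary map ∂_2: C_2 → C_1 maps a triangle to the signed sum of its edges. For instance
  ∂abf = bf − af + ab,
  ∂bcd = cd − bd + bc.
The resulting 21×14 matrix has rank 13, and its Smith normal form has invariant factors (1,1,1,1,1,1,1,1,1,1,1,1,1).

Reading off H_k = ker ∂_k / im ∂_{k+1}:

  H_0: rank C_0 − rank ∂_1 = 7 − 6 = 1, and the invariant factors of ∂_1 are all 1, so H_0 = Z.
  H_1: rank ker ∂_1 − rank ∂_2 = (21 − 6) − 13 = 2, and the invariant factors of ∂_2 are all 1, so H_1 = Z^2.
  H_2: rank ker ∂_2 − rank ∂_3 = (14 − 13) − 0 = 1, and there is no ∂_3, so H_2 = Z.

H_0 = Z,  H_1 = Z^2,  H_2 = Z.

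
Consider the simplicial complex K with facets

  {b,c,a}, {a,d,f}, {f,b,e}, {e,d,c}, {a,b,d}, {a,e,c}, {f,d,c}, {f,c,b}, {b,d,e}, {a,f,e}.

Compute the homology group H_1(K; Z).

K has 6 vertices, 15 edges, 10 triangles.
rank ∂_1 = 5, rank ∂_2 = 10 ⇒ b_1 = 15 − 5 − 10 = 0; ∂_2 has invariant factor(s) [2] giving torsion. So H_1 ≅ Z/2.

H_1 ≅ Z/2.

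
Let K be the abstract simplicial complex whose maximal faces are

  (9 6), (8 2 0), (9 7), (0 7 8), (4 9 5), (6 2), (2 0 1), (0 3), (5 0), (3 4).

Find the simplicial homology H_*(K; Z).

H_0 = Z,  H_1 = Z^3,  H_2 = 0.

Fix the vertex order 0 < 1 < 2 < 3 < 4 < 5 < 6 < 7 < 8 < 9 and write every simplex with vertices in increasing order. Then dim K = 2 and the simplices of K are:

  0-simplices (10): [0], [1], [2], [3], [4], [5], [6], [7], [8], [9]
  1-simplices (16): [0,1], [0,2], [0,3], [0,5], [0,7], [0,8], [1,2], [2,6], [2,8], [3,4], [4,5], [4,9], [5,9], [6,9], [7,8], [7,9]
  2-simplices (4): [0,1,2], [0,2,8], [0,7,8], [4,5,9]

giving chain groups C_0 ≅ Z^10, C_1 ≅ Z^16, C_2 ≅ Z^4.

Boundary ∂_1: C_1 → C_0 is given by ∂[p,q] = [q] − [p]. For instance
  ∂[2,8] = [8] − [2].
The 10×16 boundary matrix has rank 9 and Smith normal form diag(1,1,1,1,1,1,1,1,1).

The boundary map ∂_2: C_2 → C_1 acts by ∂[p,q,r] = [q,r] − [p,r] + [p,q]. For instance
  ∂[0,7,8] = [7,8] − [0,8] + [0,7],
  ∂[0,1,2] = [1,2] − [0,2] + [0,1].
As a 16×4 matrix over Z this has rank 4, with invariant factors (1,1,1,1).

Computing H_k = (kernel of ∂_k) / (image of ∂_{k+1}):

  H_0: rank C_0 − rank ∂_1 = 10 − 9 = 1, and the invariant factors of ∂_1 are all 1, so H_0 ≅ Z.
  H_1: rank ker ∂_1 − rank ∂_2 = (16 − 9) − 4 = 3, and the invariant factors of ∂_2 are all 1, so H_1 ≅ Z^3.
  H_2: rank ker ∂_2 − rank ∂_3 = (4 − 4) − 0 = 0, and there is no ∂_3, so H_2 ≅ 0.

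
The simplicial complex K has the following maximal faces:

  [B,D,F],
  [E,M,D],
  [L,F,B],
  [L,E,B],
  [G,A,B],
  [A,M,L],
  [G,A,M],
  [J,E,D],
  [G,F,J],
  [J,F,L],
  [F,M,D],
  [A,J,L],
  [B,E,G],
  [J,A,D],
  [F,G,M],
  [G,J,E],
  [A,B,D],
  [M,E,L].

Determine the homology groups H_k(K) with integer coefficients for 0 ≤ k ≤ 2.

H_0 = Z,  H_1 = Z^2,  H_2 = Z.

Take the total order A < B < D < E < F < G < J < L < M on the vertex set. Then K (dimension 2) consists of the simplices:

  0-simplices (9): A, B, D, E, F, G, J, L, M
  1-simplices (27): AB, AD, AG, AJ, AL, AM, BD, BE, BF, BG, BL, DE, DF, DJ, DM, EG, EJ, EL, EM, FG, FJ, FL, FM, GJ, GM, JL, LM
  2-simplices (18): ABD, ABG, ADJ, AGM, AJL, ALM, BDF, BEG, BEL, BFL, DEJ, DEM, DFM, EGJ, ELM, FGJ, FGM, FJL

so the chain groups are C_0 ≅ Z^9, C_1 ≅ Z^27, C_2 ≅ Z^18.

The boundary map ∂_1: C_1 → C_0 sends each edge [p,q] (with p < q) to q − p. For instance
  ∂FG = G − F.
As a 9×27 matrix over Z this has rank 8, with invariant factors (1,1,1,1,1,1,1,1).

Boundary ∂_2: C_2 → C_1 sends each 2-simplex [p,q,r] to [q,r] − [p,r] + [p,q]. For instance
  ∂DEJ = EJ − DJ + DE,
  ∂DFM = FM − DM + DF.
The resulting 27×18 matrix has rank 17, and its Smith normal form has invariant factors (1,1,1,1,1,1,1,1,1,1,1,1,1,1,1,1,1).

Reading off H_k = ker ∂_k / im ∂_{k+1}:

  H_0: rank C_0 − rank ∂_1 = 9 − 8 = 1, and the invariant factors of ∂_1 are all 1, so H_0 ≅ Z.
  H_1: rank ker ∂_1 − rank ∂_2 = (27 − 8) − 17 = 2, and the invariant factors of ∂_2 are all 1, so H_1 ≅ Z^2.
  H_2: rank ker ∂_2 − rank ∂_3 = (18 − 17) − 0 = 1, and there is no ∂_3, so H_2 ≅ Z.

As a check, the Euler characteristic is 9 − 27 + 18 = 0, which agrees with 1 − 2 + 1 = 0.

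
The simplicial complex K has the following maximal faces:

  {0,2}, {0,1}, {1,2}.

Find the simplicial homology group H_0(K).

H_0 = Z.

We work with the vertex ordering 0 < 1 < 2. The simplices of K, each written with vertices in increasing order, are:

  0-simplices (3): [0], [1], [2]
  1-simplices (3): [0,1], [0,2], [1,2]

so the chain groups are C_0 ≅ Z^3, C_1 ≅ Z^3.

∂_1: C_1 → C_0 sends each edge [p,q] (with p < q) to q − p.
The 3×3 boundary matrix has rank 2 and Smith normal form diag(1,1).

Now H_k = ker ∂_k / im ∂_{k+1}, so:

  H_0: rank C_0 − rank ∂_1 = 3 − 2 = 1, and the invariant factors of ∂_1 are all 1, so H_0 = Z.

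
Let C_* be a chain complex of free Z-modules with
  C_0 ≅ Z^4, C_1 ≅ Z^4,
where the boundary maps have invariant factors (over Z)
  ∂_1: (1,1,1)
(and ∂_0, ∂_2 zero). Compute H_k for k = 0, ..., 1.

H_0 = Z,  H_1 = Z.

H_0: b_0 = 4 − 0 − 3 = 1; torsion from ∂_1 factors > 1: none. So H_0 = Z.
H_1: b_1 = 4 − 3 − 0 = 1; torsion from ∂_2 factors > 1: none. So H_1 = Z.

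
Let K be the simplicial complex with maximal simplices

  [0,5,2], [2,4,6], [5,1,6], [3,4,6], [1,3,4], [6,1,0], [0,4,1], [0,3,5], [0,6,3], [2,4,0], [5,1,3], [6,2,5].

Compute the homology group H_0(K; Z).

We work with the vertex ordering 0 < 1 < 2 < 3 < 4 < 5 < 6. The simplices of K, each written with vertices in increasing order, are:

  0-simplices (7): [0], [1], [2], [3], [4], [5], [6]
  1-simplices (18): [0,1], [0,2], [0,3], [0,4], [0,5], [0,6], [1,3], [1,4], [1,5], [1,6], [2,4], [2,5], [2,6], [3,4], [3,5], [3,6], [4,6], [5,6]
  2-simplices (12): [0,1,4], [0,1,6], [0,2,4], [0,2,5], [0,3,5], [0,3,6], [1,3,4], [1,3,5], [1,5,6], [2,4,6], [2,5,6], [3,4,6]

giving chain groups C_0 ≅ Z^7, C_1 ≅ Z^18, C_2 ≅ Z^12.

Boundary ∂_1: C_1 → C_0 is given by ∂[p,q] = [q] − [p].
As a 7×18 matrix over Z this has rank 6, with invariant factors (1,1,1,1,1,1).

The boundary map ∂_2: C_2 → C_1 maps a triangle to the signed sum of its edges. For instance
  ∂[2,5,6] = [5,6] − [2,6] + [2,5],
  ∂[1,3,5] = [3,5] − [1,5] + [1,3].
This gives a 18×12 integer matrix of rank 12; reducing to Smith normal form yields diagonal entries (1,1,1,1,1,1,1,1,1,1,1,2).

Computing H_k = (kernel of ∂_k) / (image of ∂_{k+1}):

  H_0: rank C_0 − rank ∂_1 = 7 − 6 = 1, and the invariant factors of ∂_1 are all 1, so H_0 = Z.

H_0 ≅ Z.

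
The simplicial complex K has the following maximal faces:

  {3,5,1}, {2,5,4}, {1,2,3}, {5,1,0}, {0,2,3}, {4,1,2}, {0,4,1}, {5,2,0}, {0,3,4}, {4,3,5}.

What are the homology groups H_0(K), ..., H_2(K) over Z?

H_0 ≅ Z,  H_1 ≅ Z/2Z,  H_2 = 0.

K has 6 vertices, 15 edges, 10 triangles.
rank ∂_0 = 0, rank ∂_1 = 5 ⇒ b_0 = 6 − 0 − 5 = 1; all invariant factors of ∂_1 are 1 so no torsion. So H_0 = Z.
rank ∂_1 = 5, rank ∂_2 = 10 ⇒ b_1 = 15 − 5 − 10 = 0; ∂_2 has invariant factor(s) [2] giving torsion. So H_1 = Z/2Z.
rank ∂_2 = 10, rank ∂_3 = 0 ⇒ b_2 = 10 − 10 − 0 = 0. So H_2 = 0.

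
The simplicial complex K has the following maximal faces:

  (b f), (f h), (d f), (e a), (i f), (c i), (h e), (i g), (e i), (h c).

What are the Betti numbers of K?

b_0 = 1, b_1 = 2.

We work with the vertex ordering a < b < c < d < e < f < g < h < i. The simplices of K, each written with vertices in increasing order, are:

  0-simplices (9): a, b, c, d, e, f, g, h, i
  1-simplices (10): ae, bf, ch, ci, df, eh, ei, fh, fi, gi

giving chain groups C_0 ≅ Z^9, C_1 ≅ Z^10.

Boundary ∂_1: C_1 → C_0 is given by ∂[p,q] = [q] − [p]. For instance
  ∂ch = h − c.
This gives a 9×10 integer matrix of rank 8; reducing to Smith normal form yields diagonal entries (1,1,1,1,1,1,1,1).

Reading off H_k = ker ∂_k / im ∂_{k+1}:

  H_0: rank C_0 − rank ∂_1 = 9 − 8 = 1, and the invariant factors of ∂_1 are all 1, so H_0 = Z.
  H_1: rank ker ∂_1 − rank ∂_2 = (10 − 8) − 0 = 2, and there is no ∂_2, so H_1 = Z^2.

Hence the Betti numbers are b_0 = 1, b_1 = 2.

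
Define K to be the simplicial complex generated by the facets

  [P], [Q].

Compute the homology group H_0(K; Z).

H_0 = Z^2.

K has 2 vertices.
rank ∂_0 = 0, rank ∂_1 = 0 ⇒ b_0 = 2 − 0 − 0 = 2. So H_0 = Z^2.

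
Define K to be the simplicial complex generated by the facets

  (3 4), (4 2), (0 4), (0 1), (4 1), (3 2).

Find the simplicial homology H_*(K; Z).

We work with the vertex ordering 0 < 1 < 2 < 3 < 4. The simplices of K, each written with vertices in increasing order, are:

  0-simplices (5): [0], [1], [2], [3], [4]
  1-simplices (6): [0,1], [0,4], [1,4], [2,3], [2,4], [3,4]

so the chain groups are C_0 ≅ Z^5, C_1 ≅ Z^6.

∂_1: C_1 → C_0 maps an edge to its endpoints' difference, ∂[p,q] = q − p.
The 5×6 boundary matrix has rank 4 and Smith normal form diag(1,1,1,1).

From H_k ≅ ker(∂_k) / im(∂_{k+1}) we obtain:

  H_0: rank C_0 − rank ∂_1 = 5 − 4 = 1, and the invariant factors of ∂_1 are all 1, so H_0 ≅ Z.
  H_1: rank ker ∂_1 − rank ∂_2 = (6 − 4) − 0 = 2, and there is no ∂_2, so H_1 ≅ Z^2.

H_0 ≅ Z,  H_1 ≅ Z^2.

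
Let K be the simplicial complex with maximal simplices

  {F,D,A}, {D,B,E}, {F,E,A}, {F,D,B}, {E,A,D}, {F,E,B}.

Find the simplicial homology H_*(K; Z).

H_0 = Z,  H_1 = 0,  H_2 = Z.

K has 5 vertices, 9 edges, 6 triangles.
rank ∂_0 = 0, rank ∂_1 = 4 ⇒ b_0 = 5 − 0 − 4 = 1; all invariant factors of ∂_1 are 1 so no torsion. So H_0 ≅ Z.
rank ∂_1 = 4, rank ∂_2 = 5 ⇒ b_1 = 9 − 4 − 5 = 0; all invariant factors of ∂_2 are 1 so no torsion. So H_1 ≅ 0.
rank ∂_2 = 5, rank ∂_3 = 0 ⇒ b_2 = 6 − 5 − 0 = 1. So H_2 ≅ Z.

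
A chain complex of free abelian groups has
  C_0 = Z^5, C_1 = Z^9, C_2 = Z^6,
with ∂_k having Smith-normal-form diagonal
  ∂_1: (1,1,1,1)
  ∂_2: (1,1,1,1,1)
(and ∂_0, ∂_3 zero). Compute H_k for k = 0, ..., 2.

H_0 = Z,  H_1 = 0,  H_2 = Z.

H_0: b_0 = 5 − 0 − 4 = 1; torsion from ∂_1 factors > 1: none. So H_0 = Z.
H_1: b_1 = 9 − 4 − 5 = 0; torsion from ∂_2 factors > 1: none. So H_1 = 0.
H_2: b_2 = 6 − 5 − 0 = 1; torsion from ∂_3 factors > 1: none. So H_2 = Z.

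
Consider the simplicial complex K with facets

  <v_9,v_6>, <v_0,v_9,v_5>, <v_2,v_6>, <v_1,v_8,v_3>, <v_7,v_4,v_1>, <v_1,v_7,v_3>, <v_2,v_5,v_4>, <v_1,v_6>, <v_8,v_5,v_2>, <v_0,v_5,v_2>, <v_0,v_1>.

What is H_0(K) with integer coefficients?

H_0 ≅ Z.

Take the total order v_0 < v_1 < v_2 < v_3 < v_4 < v_5 < v_6 < v_7 < v_8 < v_9 on the vertex set. Then K (dimension 2) consists of the simplices:

  0-simplices (10): [v_0], [v_1], [v_2], [v_3], [v_4], [v_5], [v_6], [v_7], [v_8], [v_9]
  1-simplices (20): (20 of them)
  2-simplices (7): [v_0,v_2,v_5], [v_0,v_5,v_9], [v_1,v_3,v_7], [v_1,v_3,v_8], [v_1,v_4,v_7], [v_2,v_4,v_5], [v_2,v_5,v_8]

giving chain groups C_0 ≅ Z^10, C_1 ≅ Z^20, C_2 ≅ Z^7.

The boundary map ∂_1: C_1 → C_0 is given by ∂[p,q] = [q] − [p]. For instance
  ∂[v_2,v_4] = [v_4] − [v_2].
The resulting 10×20 matrix has rank 9, and its Smith normal form has invariant factors (1,1,1,1,1,1,1,1,1).

∂_2: C_2 → C_1 maps a triangle to the signed sum of its edges. For instance
  ∂[v_1,v_3,v_8] = [v_3,v_8] − [v_1,v_8] + [v_1,v_3],
  ∂[v_2,v_5,v_8] = [v_5,v_8] − [v_2,v_8] + [v_2,v_5].
This gives a 20×7 integer matrix of rank 7; reducing to Smith normal form yields diagonal entries (1,1,1,1,1,1,1).

Computing H_k = (kernel of ∂_k) / (image of ∂_{k+1}):

  H_0: rank C_0 − rank ∂_1 = 10 − 9 = 1, and the invariant factors of ∂_1 are all 1, so H_0 ≅ Z.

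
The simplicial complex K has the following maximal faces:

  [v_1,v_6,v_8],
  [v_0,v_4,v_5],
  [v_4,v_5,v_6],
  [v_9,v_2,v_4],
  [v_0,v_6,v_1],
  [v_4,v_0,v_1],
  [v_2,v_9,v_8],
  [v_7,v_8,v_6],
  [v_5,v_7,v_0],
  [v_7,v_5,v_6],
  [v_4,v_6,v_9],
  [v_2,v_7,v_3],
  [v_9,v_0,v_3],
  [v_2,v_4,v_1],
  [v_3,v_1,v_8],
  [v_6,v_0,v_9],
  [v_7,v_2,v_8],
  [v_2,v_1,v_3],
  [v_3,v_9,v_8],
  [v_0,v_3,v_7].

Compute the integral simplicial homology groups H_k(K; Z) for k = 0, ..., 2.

K has 10 vertices, 30 edges, 20 triangles.
rank ∂_0 = 0, rank ∂_1 = 9 ⇒ b_0 = 10 − 0 − 9 = 1; all invariant factors of ∂_1 are 1 so no torsion. So H_0 ≅ Z.
rank ∂_1 = 9, rank ∂_2 = 20 ⇒ b_1 = 30 − 9 − 20 = 1; ∂_2 has invariant factor(s) [2] giving torsion. So H_1 ≅ Z ⊕ Z_2.
rank ∂_2 = 20, rank ∂_3 = 0 ⇒ b_2 = 20 − 20 − 0 = 0. So H_2 ≅ 0.

H_0 ≅ Z,  H_1 ≅ Z ⊕ Z_2,  H_2 = 0.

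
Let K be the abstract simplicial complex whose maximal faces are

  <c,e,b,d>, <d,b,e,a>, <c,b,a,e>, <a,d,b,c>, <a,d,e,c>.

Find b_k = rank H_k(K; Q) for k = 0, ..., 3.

Take the total order a < b < c < d < e on the vertex set. Then K (dimension 3) consists of the simplices:

  0-simplices (5): a, b, c, d, e
  1-simplices (10): ab, ac, ad, ae, bc, bd, be, cd, ce, de
  2-simplices (10): abc, abd, abe, acd, ace, ade, bcd, bce, bde, cde
  3-simplices (5): abcd, abce, abde, acde, bcde

giving chain groups C_0 ≅ Z^5, C_1 ≅ Z^10, C_2 ≅ Z^10, C_3 ≅ Z^5.

∂_1: C_1 → C_0 maps an edge to its endpoints' difference, ∂[p,q] = q − p.
This gives a 5×10 integer matrix of rank 4; reducing to Smith normal form yields diagonal entries (1,1,1,1).

Boundary ∂_2: C_2 → C_1 acts by ∂[p,q,r] = [q,r] − [p,r] + [p,q]. For instance
  ∂abc = bc − ac + ab,
  ∂cde = de − ce + cd.
As a 10×10 matrix over Z this has rank 6, with invariant factors (1,1,1,1,1,1).

Boundary ∂_3: C_3 → C_2 sends each 3-simplex σ to the alternating sum Σ_i (−1)^i (σ with its i-th vertex removed). For instance
  ∂abde = bde − ade + abe − abd,
  ∂bcde = cde − bde + bce − bcd.
The 10×5 boundary matrix has rank 4 and Smith normal form diag(1,1,1,1).

From H_k ≅ ker(∂_k) / im(∂_{k+1}) we obtain:

  H_0: rank C_0 − rank ∂_1 = 5 − 4 = 1, and the invariant factors of ∂_1 are all 1, so H_0 = Z.
  H_1: rank ker ∂_1 − rank ∂_2 = (10 − 4) − 6 = 0, and the invariant factors of ∂_2 are all 1, so H_1 = 0.
  H_2: rank ker ∂_2 − rank ∂_3 = (10 − 6) − 4 = 0, and the invariant factors of ∂_3 are all 1, so H_2 = 0.
  H_3: rank ker ∂_3 − rank ∂_4 = (5 − 4) − 0 = 1, and there is no ∂_4, so H_3 = Z.

As a check, the Euler characteristic is 5 − 10 + 10 − 5 = 0, which agrees with 1 − 0 + 0 − 1 = 0.
(K is a triangulation of the 3-sphere S^3.)

Hence the Betti numbers are b_0 = 1, b_1 = 0, b_2 = 0, b_3 = 1.

b_0 = 1, b_1 = 0, b_2 = 0, b_3 = 1.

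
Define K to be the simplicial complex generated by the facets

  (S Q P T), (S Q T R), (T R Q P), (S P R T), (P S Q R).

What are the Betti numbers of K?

Take the total order P < Q < R < S < T on the vertex set. Then K (dimension 3) consists of the simplices:

  0-simplices (5): P, Q, R, S, T
  1-simplices (10): PQ, PR, PS, PT, QR, QS, QT, RS, RT, ST
  2-simplices (10): PQR, PQS, PQT, PRS, PRT, PST, QRS, QRT, QST, RST
  3-simplices (5): PQRS, PQRT, PQST, PRST, QRST

Hence C_0 ≅ Z^5, C_1 ≅ Z^10, C_2 ≅ Z^10, C_3 ≅ Z^5.

The boundary map ∂_1: C_1 → C_0 is given by ∂[p,q] = [q] − [p]. For instance
  ∂QT = T − Q.
This gives a 5×10 integer matrix of rank 4; reducing to Smith normal form yields diagonal entries (1,1,1,1).

Boundary ∂_2: C_2 → C_1 maps a triangle to the signed sum of its edges. For instance
  ∂PQR = QR − PR + PQ,
  ∂PRS = RS − PS + PR.
As a 10×10 matrix over Z this has rank 6, with invariant factors (1,1,1,1,1,1).

The boundary map ∂_3: C_3 → C_2 sends each 3-simplex σ to the alternating sum Σ_i (−1)^i (σ with its i-th vertex removed). For instance
  ∂PQRS = QRS − PRS + PQS − PQR,
  ∂PRST = RST − PST + PRT − PRS.
The resulting 10×5 matrix has rank 4, and its Smith normal form has invariant factors (1,1,1,1).

Reading off H_k = ker ∂_k / im ∂_{k+1}:

  H_0: rank C_0 − rank ∂_1 = 5 − 4 = 1, and the invariant factors of ∂_1 are all 1, so H_0 = Z.
  H_1: rank ker ∂_1 − rank ∂_2 = (10 − 4) − 6 = 0, and the invariant factors of ∂_2 are all 1, so H_1 = 0.
  H_2: rank ker ∂_2 − rank ∂_3 = (10 − 6) − 4 = 0, and the invariant factors of ∂_3 are all 1, so H_2 = 0.
  H_3: rank ker ∂_3 − rank ∂_4 = (5 − 4) − 0 = 1, and there is no ∂_4, so H_3 = Z.

As a check, the Euler characteristic is 5 − 10 + 10 − 5 = 0, which agrees with 1 − 0 + 0 − 1 = 0.

Hence the Betti numbers are b_0 = 1, b_1 = 0, b_2 = 0, b_3 = 1.

b_0 = 1, b_1 = 0, b_2 = 0, b_3 = 1.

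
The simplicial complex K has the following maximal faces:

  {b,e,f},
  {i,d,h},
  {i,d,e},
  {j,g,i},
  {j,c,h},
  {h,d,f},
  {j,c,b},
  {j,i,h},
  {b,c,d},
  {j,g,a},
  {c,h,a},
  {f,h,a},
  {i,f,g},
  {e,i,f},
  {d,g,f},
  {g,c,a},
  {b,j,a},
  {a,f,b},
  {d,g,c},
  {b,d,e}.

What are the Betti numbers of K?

Order the vertices as a < b < c < d < e < f < g < h < i < j. Listing each simplex with vertices in this order, K has dimension 2 with simplices:

  0-simplices (10): a, b, c, d, e, f, g, h, i, j
  1-simplices (30): ab, ac, af, ag, ah, aj, bc, bd, be, bf, bj, cd, cg, ch, cj, de, df, dg, dh, di, ef, ei, fg, fh, fi, gi, gj, hi, hj, ij
  2-simplices (20): abf, abj, acg, ach, afh, agj, bcd, bcj, bde, bef, cdg, chj, dei, dfg, dfh, dhi, efi, fgi, gij, hij

Hence C_0 ≅ Z^10, C_1 ≅ Z^30, C_2 ≅ Z^20.

Boundary ∂_1: C_1 → C_0 sends each edge [p,q] (with p < q) to q − p. For instance
  ∂ij = j − i.
The 10×30 boundary matrix has rank 9 and Smith normal form diag(1,1,1,1,1,1,1,1,1).

∂_2: C_2 → C_1 sends each 2-simplex [p,q,r] to [q,r] − [p,r] + [p,q]. For instance
  ∂bef = ef − bf + be,
  ∂acg = cg − ag + ac.
As a 30×20 matrix over Z this has rank 20, with invariant factors (1,1,1,1,1,1,1,1,1,1,1,1,1,1,1,1,1,1,1,2).

From H_k ≅ ker(∂_k) / im(∂_{k+1}) we obtain:

  H_0: rank C_0 − rank ∂_1 = 10 − 9 = 1, and the invariant factors of ∂_1 are all 1, so H_0 = Z.
  H_1: rank ker ∂_1 − rank ∂_2 = (30 − 9) − 20 = 1, and ∂_2 has invariant factor 2 > 1, so H_1 = Z ⊕ Z/2Z.
  H_2: rank ker ∂_2 − rank ∂_3 = (20 − 20) − 0 = 0, and there is no ∂_3, so H_2 = 0.

(K is a triangulation of the Klein bottle.)

Hence the Betti numbers are b_0 = 1, b_1 = 1, b_2 = 0.

b_0 = 1, b_1 = 1, b_2 = 0.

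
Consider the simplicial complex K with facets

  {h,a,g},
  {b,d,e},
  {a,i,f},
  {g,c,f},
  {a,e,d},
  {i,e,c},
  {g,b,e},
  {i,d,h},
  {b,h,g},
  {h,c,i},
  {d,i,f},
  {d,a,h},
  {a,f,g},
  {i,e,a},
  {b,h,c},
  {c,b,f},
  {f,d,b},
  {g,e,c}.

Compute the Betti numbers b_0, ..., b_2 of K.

b_0 = 1, b_1 = 1, b_2 = 0.

Fix the vertex order a < b < c < d < e < f < g < h < i and write every simplex with vertices in increasing order. Then dim K = 2 and the simplices of K are:

  0-simplices (9): a, b, c, d, e, f, g, h, i
  1-simplices (27): ad, ae, af, ag, ah, ai, bc, bd, be, bf, bg, bh, ce, cf, cg, ch, ci, de, df, dh, di, eg, ei, fg, fi, gh, hi
  2-simplices (18): ade, adh, aei, afg, afi, agh, bcf, bch, bde, bdf, beg, bgh, ceg, cei, cfg, chi, dfi, dhi

giving chain groups C_0 ≅ Z^9, C_1 ≅ Z^27, C_2 ≅ Z^18.

Boundary ∂_1: C_1 → C_0 is given by ∂[p,q] = [q] − [p].
As a 9×27 matrix over Z this has rank 8, with invariant factors (1,1,1,1,1,1,1,1).

Boundary ∂_2: C_2 → C_1 maps a triangle to the signed sum of its edges. For instance
  ∂bgh = gh − bh + bg,
  ∂aei = ei − ai + ae.
As a 27×18 matrix over Z this has rank 18, with invariant factors (1,1,1,1,1,1,1,1,1,1,1,1,1,1,1,1,1,2).

From H_k ≅ ker(∂_k) / im(∂_{k+1}) we obtain:

  H_0: rank C_0 − rank ∂_1 = 9 − 8 = 1, and the invariant factors of ∂_1 are all 1, so H_0 ≅ Z.
  H_1: rank ker ∂_1 − rank ∂_2 = (27 − 8) − 18 = 1, and ∂_2 has invariant factor 2 > 1, so H_1 ≅ Z ⊕ Z/2.
  H_2: rank ker ∂_2 − rank ∂_3 = (18 − 18) − 0 = 0, and there is no ∂_3, so H_2 ≅ 0.

Hence the Betti numbers are b_0 = 1, b_1 = 1, b_2 = 0.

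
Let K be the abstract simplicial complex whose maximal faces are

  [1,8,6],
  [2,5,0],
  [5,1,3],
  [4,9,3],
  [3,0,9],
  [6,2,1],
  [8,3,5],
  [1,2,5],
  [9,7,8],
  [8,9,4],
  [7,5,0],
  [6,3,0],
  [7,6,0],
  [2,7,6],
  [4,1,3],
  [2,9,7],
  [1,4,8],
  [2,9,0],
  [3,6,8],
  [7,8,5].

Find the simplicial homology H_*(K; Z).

Order the vertices as 0 < 1 < 2 < 3 < 4 < 5 < 6 < 7 < 8 < 9. Listing each simplex with vertices in this order, K has dimension 2 with simplices:

  0-simplices (10): [0], [1], [2], [3], [4], [5], [6], [7], [8], [9]
  1-simplices (30): (30 of them)
  2-simplices (20): (20 of them)

Hence C_0 ≅ Z^10, C_1 ≅ Z^30, C_2 ≅ Z^20.

∂_1: C_1 → C_0 sends each edge [p,q] (with p < q) to q − p. For instance
  ∂[2,6] = [6] − [2].
The 10×30 boundary matrix has rank 9 and Smith normal form diag(1,1,1,1,1,1,1,1,1).

The boundary map ∂_2: C_2 → C_1 acts by ∂[p,q,r] = [q,r] − [p,r] + [p,q]. For instance
  ∂[0,3,9] = [3,9] − [0,9] + [0,3],
  ∂[0,3,6] = [3,6] − [0,6] + [0,3].
The 30×20 boundary matrix has rank 20 and Smith normal form diag(1,1,1,1,1,1,1,1,1,1,1,1,1,1,1,1,1,1,1,2).

Now H_k = ker ∂_k / im ∂_{k+1}, so:

  H_0: rank C_0 − rank ∂_1 = 10 − 9 = 1, and the invariant factors of ∂_1 are all 1, so H_0 ≅ Z.
  H_1: rank ker ∂_1 − rank ∂_2 = (30 − 9) − 20 = 1, and ∂_2 has invariant factor 2 > 1, so H_1 ≅ Z ⊕ Z/2.
  H_2: rank ker ∂_2 − rank ∂_3 = (20 − 20) − 0 = 0, and there is no ∂_3, so H_2 ≅ 0.

(K is a triangulation of the Klein bottle.)

H_0 ≅ Z,  H_1 ≅ Z ⊕ Z/2,  H_2 = 0.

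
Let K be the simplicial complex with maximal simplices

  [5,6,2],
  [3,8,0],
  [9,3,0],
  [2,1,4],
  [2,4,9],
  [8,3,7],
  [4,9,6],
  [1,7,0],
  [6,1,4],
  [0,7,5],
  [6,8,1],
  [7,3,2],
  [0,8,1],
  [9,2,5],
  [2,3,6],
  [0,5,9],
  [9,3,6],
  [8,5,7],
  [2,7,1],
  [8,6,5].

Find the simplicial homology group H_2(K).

K has 10 vertices, 30 edges, 20 triangles.
rank ∂_2 = 20, rank ∂_3 = 0 ⇒ b_2 = 20 − 20 − 0 = 0. So H_2 = 0.

H_2 = 0.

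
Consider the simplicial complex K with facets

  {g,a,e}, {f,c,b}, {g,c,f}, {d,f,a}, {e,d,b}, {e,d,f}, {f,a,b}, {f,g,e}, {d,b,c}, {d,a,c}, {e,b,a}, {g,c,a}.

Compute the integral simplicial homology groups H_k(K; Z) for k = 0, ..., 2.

H_0 ≅ Z,  H_1 ≅ Z/2Z,  H_2 = 0.

We work with the vertex ordering a < b < c < d < e < f < g. The simplices of K, each written with vertices in increasing order, are:

  0-simplices (7): a, b, c, d, e, f, g
  1-simplices (18): ab, ac, ad, ae, af, ag, bc, bd, be, bf, cd, cf, cg, de, df, ef, eg, fg
  2-simplices (12): abe, abf, acd, acg, adf, aeg, bcd, bcf, bde, cfg, def, efg

so the chain groups are C_0 ≅ Z^7, C_1 ≅ Z^18, C_2 ≅ Z^12.

∂_1: C_1 → C_0 maps an edge to its endpoints' difference, ∂[p,q] = q − p.
The 7×18 boundary matrix has rank 6 and Smith normal form diag(1,1,1,1,1,1).

The boundary map ∂_2: C_2 → C_1 maps a triangle to the signed sum of its edges. For instance
  ∂def = ef − df + de,
  ∂cfg = fg − cg + cf.
The resulting 18×12 matrix has rank 12, and its Smith normal form has invariant factors (1,1,1,1,1,1,1,1,1,1,1,2).

Now H_k = ker ∂_k / im ∂_{k+1}, so:

  H_0: rank C_0 − rank ∂_1 = 7 − 6 = 1, and the invariant factors of ∂_1 are all 1, so H_0 = Z.
  H_1: rank ker ∂_1 − rank ∂_2 = (18 − 6) − 12 = 0, and ∂_2 has invariant factor 2 > 1, so H_1 = Z/2Z.
  H_2: rank ker ∂_2 − rank ∂_3 = (12 − 12) − 0 = 0, and there is no ∂_3, so H_2 = 0.

(K is a triangulation of the real projective plane RP^2.)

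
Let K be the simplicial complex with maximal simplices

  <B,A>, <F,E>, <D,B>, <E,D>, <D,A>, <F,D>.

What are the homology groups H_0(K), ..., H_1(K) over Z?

H_0 ≅ Z,  H_1 ≅ Z^2.

Order the vertices as A < B < D < E < F. Listing each simplex with vertices in this order, K has dimension 1 with simplices:

  0-simplices (5): A, B, D, E, F
  1-simplices (6): AB, AD, BD, DE, DF, EF

giving chain groups C_0 ≅ Z^5, C_1 ≅ Z^6.

The boundary map ∂_1: C_1 → C_0 sends each edge [p,q] (with p < q) to q − p.
The 5×6 boundary matrix has rank 4 and Smith normal form diag(1,1,1,1).

From H_k ≅ ker(∂_k) / im(∂_{k+1}) we obtain:

  H_0: rank C_0 − rank ∂_1 = 5 − 4 = 1, and the invariant factors of ∂_1 are all 1, so H_0 = Z.
  H_1: rank ker ∂_1 − rank ∂_2 = (6 − 4) − 0 = 2, and there is no ∂_2, so H_1 = Z^2.

As a check, the Euler characteristic is 5 − 6 = -1, which agrees with 1 − 2 = -1.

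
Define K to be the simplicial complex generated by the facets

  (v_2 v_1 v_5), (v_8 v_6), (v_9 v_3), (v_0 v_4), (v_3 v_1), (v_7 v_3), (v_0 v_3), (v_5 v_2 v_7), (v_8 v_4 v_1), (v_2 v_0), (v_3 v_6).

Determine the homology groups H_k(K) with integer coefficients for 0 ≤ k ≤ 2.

Order the vertices as v_0 < v_1 < v_2 < v_3 < v_4 < v_5 < v_6 < v_7 < v_8 < v_9. Listing each simplex with vertices in this order, K has dimension 2 with simplices:

  0-simplices (10): [v_0], [v_1], [v_2], [v_3], [v_4], [v_5], [v_6], [v_7], [v_8], [v_9]
  1-simplices (16): (16 of them)
  2-simplices (3): [v_1,v_2,v_5], [v_1,v_4,v_8], [v_2,v_5,v_7]

so the chain groups are C_0 ≅ Z^10, C_1 ≅ Z^16, C_2 ≅ Z^3.

The boundary map ∂_1: C_1 → C_0 maps an edge to its endpoints' difference, ∂[p,q] = q − p. For instance
  ∂[v_3,v_6] = [v_6] − [v_3].
The 10×16 boundary matrix has rank 9 and Smith normal form diag(1,1,1,1,1,1,1,1,1).

Boundary ∂_2: C_2 → C_1 sends each 2-simplex [p,q,r] to [q,r] − [p,r] + [p,q]. For instance
  ∂[v_2,v_5,v_7] = [v_5,v_7] − [v_2,v_7] + [v_2,v_5],
  ∂[v_1,v_4,v_8] = [v_4,v_8] − [v_1,v_8] + [v_1,v_4].
The resulting 16×3 matrix has rank 3, and its Smith normal form has invariant factors (1,1,1).

Computing H_k = (kernel of ∂_k) / (image of ∂_{k+1}):

  H_0: rank C_0 − rank ∂_1 = 10 − 9 = 1, and the invariant factors of ∂_1 are all 1, so H_0 = Z.
  H_1: rank ker ∂_1 − rank ∂_2 = (16 − 9) − 3 = 4, and the invariant factors of ∂_2 are all 1, so H_1 = Z^4.
  H_2: rank ker ∂_2 − rank ∂_3 = (3 − 3) − 0 = 0, and there is no ∂_3, so H_2 = 0.

As a check, the Euler characteristic is 10 − 16 + 3 = -3, which agrees with 1 − 4 + 0 = -3.

H_0 ≅ Z,  H_1 ≅ Z^4,  H_2 = 0.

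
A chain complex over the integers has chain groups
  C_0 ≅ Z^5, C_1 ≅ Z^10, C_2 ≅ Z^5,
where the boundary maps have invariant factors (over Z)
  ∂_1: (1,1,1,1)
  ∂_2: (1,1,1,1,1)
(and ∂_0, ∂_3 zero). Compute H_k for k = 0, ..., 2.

H_0 ≅ Z,  H_1 ≅ Z,  H_2 = 0.

H_0: b_0 = 5 − 0 − 4 = 1; torsion from ∂_1 factors > 1: none. So H_0 ≅ Z.
H_1: b_1 = 10 − 4 − 5 = 1; torsion from ∂_2 factors > 1: none. So H_1 ≅ Z.
H_2: b_2 = 5 − 5 − 0 = 0; torsion from ∂_3 factors > 1: none. So H_2 ≅ 0.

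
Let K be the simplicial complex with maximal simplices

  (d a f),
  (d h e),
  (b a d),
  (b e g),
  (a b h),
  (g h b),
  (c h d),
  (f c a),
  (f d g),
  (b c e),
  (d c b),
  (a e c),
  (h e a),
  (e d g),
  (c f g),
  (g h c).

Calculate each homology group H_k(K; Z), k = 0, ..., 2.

H_0 ≅ Z,  H_1 ≅ Z^2,  H_2 ≅ Z.

Order the vertices as a < b < c < d < e < f < g < h. Listing each simplex with vertices in this order, K has dimension 2 with simplices:

  0-simplices (8): a, b, c, d, e, f, g, h
  1-simplices (24): ab, ac, ad, ae, af, ah, bc, bd, be, bg, bh, cd, ce, cf, cg, ch, de, df, dg, dh, eg, eh, fg, gh
  2-simplices (16): abd, abh, ace, acf, adf, aeh, bcd, bce, beg, bgh, cdh, cfg, cgh, deg, deh, dfg

so the chain groups are C_0 ≅ Z^8, C_1 ≅ Z^24, C_2 ≅ Z^16.

Boundary ∂_1: C_1 → C_0 sends each edge [p,q] (with p < q) to q − p. For instance
  ∂dg = g − d.
The 8×24 boundary matrix has rank 7 and Smith normal form diag(1,1,1,1,1,1,1).

Boundary ∂_2: C_2 → C_1 acts by ∂[p,q,r] = [q,r] − [p,r] + [p,q]. For instance
  ∂cfg = fg − cg + cf,
  ∂ace = ce − ae + ac.
The resulting 24×16 matrix has rank 15, and its Smith normal form has invariant factors (1,1,1,1,1,1,1,1,1,1,1,1,1,1,1).

Reading off H_k = ker ∂_k / im ∂_{k+1}:

  H_0: rank C_0 − rank ∂_1 = 8 − 7 = 1, and the invariant factors of ∂_1 are all 1, so H_0 ≅ Z.
  H_1: rank ker ∂_1 − rank ∂_2 = (24 − 7) − 15 = 2, and the invariant factors of ∂_2 are all 1, so H_1 ≅ Z^2.
  H_2: rank ker ∂_2 − rank ∂_3 = (16 − 15) − 0 = 1, and there is no ∂_3, so H_2 ≅ Z.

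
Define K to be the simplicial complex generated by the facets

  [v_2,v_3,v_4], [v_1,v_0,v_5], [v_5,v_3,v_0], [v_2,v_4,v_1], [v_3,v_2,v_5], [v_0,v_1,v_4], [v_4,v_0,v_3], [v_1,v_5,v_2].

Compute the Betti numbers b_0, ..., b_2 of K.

Fix the vertex order v_0 < v_1 < v_2 < v_3 < v_4 < v_5 and write every simplex with vertices in increasing order. Then dim K = 2 and the simplices of K are:

  0-simplices (6): [v_0], [v_1], [v_2], [v_3], [v_4], [v_5]
  1-simplices (12): [v_0,v_1], [v_0,v_3], [v_0,v_4], [v_0,v_5], [v_1,v_2], [v_1,v_4], [v_1,v_5], [v_2,v_3], [v_2,v_4], [v_2,v_5], [v_3,v_4], [v_3,v_5]
  2-simplices (8): [v_0,v_1,v_4], [v_0,v_1,v_5], [v_0,v_3,v_4], [v_0,v_3,v_5], [v_1,v_2,v_4], [v_1,v_2,v_5], [v_2,v_3,v_4], [v_2,v_3,v_5]

so the chain groups are C_0 ≅ Z^6, C_1 ≅ Z^12, C_2 ≅ Z^8.

∂_1: C_1 → C_0 is given by ∂[p,q] = [q] − [p]. For instance
  ∂[v_0,v_3] = [v_3] − [v_0].
As a 6×12 matrix over Z this has rank 5, with invariant factors (1,1,1,1,1).

Boundary ∂_2: C_2 → C_1 acts by ∂[p,q,r] = [q,r] − [p,r] + [p,q]. For instance
  ∂[v_0,v_3,v_5] = [v_3,v_5] − [v_0,v_5] + [v_0,v_3],
  ∂[v_0,v_1,v_4] = [v_1,v_4] − [v_0,v_4] + [v_0,v_1].
The 12×8 boundary matrix has rank 7 and Smith normal form diag(1,1,1,1,1,1,1).

From H_k ≅ ker(∂_k) / im(∂_{k+1}) we obtain:

  H_0: rank C_0 − rank ∂_1 = 6 − 5 = 1, and the invariant factors of ∂_1 are all 1, so H_0 ≅ Z.
  H_1: rank ker ∂_1 − rank ∂_2 = (12 − 5) − 7 = 0, and the invariant factors of ∂_2 are all 1, so H_1 ≅ 0.
  H_2: rank ker ∂_2 − rank ∂_3 = (8 − 7) − 0 = 1, and there is no ∂_3, so H_2 ≅ Z.

Hence the Betti numbers are b_0 = 1, b_1 = 0, b_2 = 1.

b_0 = 1, b_1 = 0, b_2 = 1.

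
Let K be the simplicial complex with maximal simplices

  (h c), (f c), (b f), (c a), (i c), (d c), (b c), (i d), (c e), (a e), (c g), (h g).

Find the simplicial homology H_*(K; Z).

H_0 = Z,  H_1 = Z^4.

K has 9 vertices, 12 edges.
rank ∂_0 = 0, rank ∂_1 = 8 ⇒ b_0 = 9 − 0 − 8 = 1; all invariant factors of ∂_1 are 1 so no torsion. So H_0 ≅ Z.
rank ∂_1 = 8, rank ∂_2 = 0 ⇒ b_1 = 12 − 8 − 0 = 4. So H_1 ≅ Z^4.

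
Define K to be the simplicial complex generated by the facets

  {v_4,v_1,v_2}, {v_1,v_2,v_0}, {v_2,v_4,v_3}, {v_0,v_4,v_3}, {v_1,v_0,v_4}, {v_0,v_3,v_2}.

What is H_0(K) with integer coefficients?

H_0 ≅ Z.

We work with the vertex ordering v_0 < v_1 < v_2 < v_3 < v_4. The simplices of K, each written with vertices in increasing order, are:

  0-simplices (5): [v_0], [v_1], [v_2], [v_3], [v_4]
  1-simplices (9): [v_0,v_1], [v_0,v_2], [v_0,v_3], [v_0,v_4], [v_1,v_2], [v_1,v_4], [v_2,v_3], [v_2,v_4], [v_3,v_4]
  2-simplices (6): [v_0,v_1,v_2], [v_0,v_1,v_4], [v_0,v_2,v_3], [v_0,v_3,v_4], [v_1,v_2,v_4], [v_2,v_3,v_4]

giving chain groups C_0 ≅ Z^5, C_1 ≅ Z^9, C_2 ≅ Z^6.

The boundary map ∂_1: C_1 → C_0 is given by ∂[p,q] = [q] − [p].
As a 5×9 matrix over Z this has rank 4, with invariant factors (1,1,1,1).

∂_2: C_2 → C_1 sends each 2-simplex [p,q,r] to [q,r] − [p,r] + [p,q]. For instance
  ∂[v_0,v_2,v_3] = [v_2,v_3] − [v_0,v_3] + [v_0,v_2],
  ∂[v_0,v_3,v_4] = [v_3,v_4] − [v_0,v_4] + [v_0,v_3].
This gives a 9×6 integer matrix of rank 5; reducing to Smith normal form yields diagonal entries (1,1,1,1,1).

Reading off H_k = ker ∂_k / im ∂_{k+1}:

  H_0: rank C_0 − rank ∂_1 = 5 − 4 = 1, and the invariant factors of ∂_1 are all 1, so H_0 ≅ Z.

(K is a triangulation of the 2-sphere S^2.)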